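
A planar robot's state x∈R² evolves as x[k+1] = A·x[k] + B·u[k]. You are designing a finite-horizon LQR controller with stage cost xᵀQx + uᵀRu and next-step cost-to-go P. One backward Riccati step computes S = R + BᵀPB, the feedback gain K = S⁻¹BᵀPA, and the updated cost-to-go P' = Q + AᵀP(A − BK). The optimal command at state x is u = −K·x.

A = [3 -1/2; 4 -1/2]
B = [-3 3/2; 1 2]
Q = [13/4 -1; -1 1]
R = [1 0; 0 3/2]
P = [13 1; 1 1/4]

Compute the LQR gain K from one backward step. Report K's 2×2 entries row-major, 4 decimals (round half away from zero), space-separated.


BᵀP = [-38.0000 -2.7500; 21.5000 2.0000]
S = R + BᵀPB = [1 0; 0 3/2] + [111.2500 -62.5000; -62.5000 36.2500] = [112.2500 -62.5000; -62.5000 37.7500]
BᵀPA = [-125.0000 20.3750; 72.5000 -11.7500]
K = S⁻¹·BᵀPA = [-0.5661 0.1050; 0.9832 -0.1374]
A−BK = [-0.1732 0.0211; 2.5997 -0.3303]
AᵀP(A−BK) = [2.9496 -0.4122; -0.4122 0.0585]
P' = Q + AᵀP(A−BK) = [6.1996 -1.4122; -1.4122 1.0585]
tr(P') = 7.2581

-0.5661 0.1050 0.9832 -0.1374


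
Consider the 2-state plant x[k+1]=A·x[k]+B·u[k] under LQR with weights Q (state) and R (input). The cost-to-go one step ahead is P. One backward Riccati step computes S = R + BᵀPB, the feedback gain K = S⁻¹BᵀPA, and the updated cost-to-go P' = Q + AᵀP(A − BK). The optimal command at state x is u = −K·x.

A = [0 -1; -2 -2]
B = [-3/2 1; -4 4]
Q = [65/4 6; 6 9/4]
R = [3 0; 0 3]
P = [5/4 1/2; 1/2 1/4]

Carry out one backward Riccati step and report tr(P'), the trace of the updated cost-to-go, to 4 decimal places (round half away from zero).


19.1711

BᵀP = [-3.8750 -1.7500; 3.2500 1.5000]
S = R + BᵀPB = [3 0; 0 3] + [12.8125 -10.8750; -10.8750 9.2500] = [15.8125 -10.8750; -10.8750 12.2500]
BᵀPA = [3.5000 7.3750; -3.0000 -6.2500]
K = S⁻¹·BᵀPA = [0.1359 0.2966; -0.1243 -0.2469]
A−BK = [0.3281 -0.3082; -0.9594 0.1740]
AᵀP(A−BK) = [0.1516 0.2212; 0.2212 0.5195]
P' = Q + AᵀP(A−BK) = [16.4016 6.2212; 6.2212 2.7695]
tr(P') = 19.1711


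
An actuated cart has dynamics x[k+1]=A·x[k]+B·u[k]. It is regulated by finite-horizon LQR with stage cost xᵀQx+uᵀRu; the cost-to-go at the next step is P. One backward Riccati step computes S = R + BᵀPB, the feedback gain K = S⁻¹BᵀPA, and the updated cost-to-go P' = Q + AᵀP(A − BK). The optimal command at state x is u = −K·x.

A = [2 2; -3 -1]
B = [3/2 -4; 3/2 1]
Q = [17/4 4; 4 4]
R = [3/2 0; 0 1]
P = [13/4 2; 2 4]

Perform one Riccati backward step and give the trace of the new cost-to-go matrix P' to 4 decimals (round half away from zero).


BᵀP = [7.8750 9.0000; -11.0000 -4.0000]
S = R + BᵀPB = [3/2 0; 0 1] + [25.3125 -22.5000; -22.5000 40.0000] = [26.8125 -22.5000; -22.5000 41.0000]
BᵀPA = [-11.2500 6.7500; -10.0000 -18.0000]
K = S⁻¹·BᵀPA = [-1.1571 -0.2163; -0.8789 -0.5577]
A−BK = [0.2200 0.0936; -0.3854 -0.1179]
AᵀP(A−BK) = [3.1932 0.9902; 0.9902 0.4211]
P' = Q + AᵀP(A−BK) = [7.4432 4.9902; 4.9902 4.4211]
tr(P') = 11.8643

11.8643


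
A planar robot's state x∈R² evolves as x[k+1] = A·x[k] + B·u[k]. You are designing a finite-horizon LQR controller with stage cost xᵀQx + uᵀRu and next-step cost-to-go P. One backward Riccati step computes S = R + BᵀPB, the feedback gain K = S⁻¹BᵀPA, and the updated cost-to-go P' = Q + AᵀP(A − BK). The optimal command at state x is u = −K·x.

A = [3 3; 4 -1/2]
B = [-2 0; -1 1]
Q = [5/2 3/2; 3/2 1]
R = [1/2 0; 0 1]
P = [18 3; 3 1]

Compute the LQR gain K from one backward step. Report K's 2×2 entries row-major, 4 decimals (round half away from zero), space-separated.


BᵀP = [-39.0000 -7.0000; 3.0000 1.0000]
S = R + BᵀPB = [1/2 0; 0 1] + [85.0000 -7.0000; -7.0000 1.0000] = [85.5000 -7.0000; -7.0000 2.0000]
BᵀPA = [-145.0000 -113.5000; 13.0000 8.5000]
K = S⁻¹·BᵀPA = [-1.6311 -1.3730; 0.7910 -0.5553]
A−BK = [-0.2623 0.2541; 1.5779 -1.3176]
AᵀP(A−BK) = [3.2008 -0.3586; -0.3586 2.1404]
P' = Q + AᵀP(A−BK) = [5.7008 1.1414; 1.1414 3.1404]
tr(P') = 8.8412

-1.6311 -1.3730 0.7910 -0.5553


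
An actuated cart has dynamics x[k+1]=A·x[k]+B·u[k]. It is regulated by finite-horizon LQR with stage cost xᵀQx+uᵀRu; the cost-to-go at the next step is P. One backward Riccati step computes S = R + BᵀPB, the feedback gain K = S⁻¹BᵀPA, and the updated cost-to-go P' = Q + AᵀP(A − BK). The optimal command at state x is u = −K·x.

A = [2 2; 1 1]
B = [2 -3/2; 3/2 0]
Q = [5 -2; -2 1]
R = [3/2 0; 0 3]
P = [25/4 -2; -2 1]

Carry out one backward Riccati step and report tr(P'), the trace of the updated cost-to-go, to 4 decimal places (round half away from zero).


8.3048

BᵀP = [9.5000 -2.5000; -9.3750 3.0000]
S = R + BᵀPB = [3/2 0; 0 3] + [15.2500 -14.2500; -14.2500 14.0625] = [16.7500 -14.2500; -14.2500 17.0625]
BᵀPA = [16.5000 16.5000; -15.7500 -15.7500]
K = S⁻¹·BᵀPA = [0.6901 0.6901; -0.3467 -0.3467]
A−BK = [0.0997 0.0997; -0.0351 -0.0351]
AᵀP(A−BK) = [1.1524 1.1524; 1.1524 1.1524]
P' = Q + AᵀP(A−BK) = [6.1524 -0.8476; -0.8476 2.1524]
tr(P') = 8.3048


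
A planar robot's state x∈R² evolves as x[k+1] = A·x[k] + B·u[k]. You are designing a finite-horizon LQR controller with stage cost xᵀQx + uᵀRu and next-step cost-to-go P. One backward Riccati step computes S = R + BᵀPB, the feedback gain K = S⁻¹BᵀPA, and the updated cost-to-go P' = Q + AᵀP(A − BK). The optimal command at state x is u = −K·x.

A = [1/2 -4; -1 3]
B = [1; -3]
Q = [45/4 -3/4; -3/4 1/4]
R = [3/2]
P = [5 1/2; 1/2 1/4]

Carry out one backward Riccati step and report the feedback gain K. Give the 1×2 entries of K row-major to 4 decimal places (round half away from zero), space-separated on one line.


BᵀP = [3.5000 -0.2500]
S = R + BᵀPB = [3/2] + [4.2500] = [5.7500]
BᵀPA = [2.0000 -14.7500]
K = S⁻¹·BᵀPA = [0.3478 -2.5652]
A−BK = [0.1522 -1.4348; 0.0435 -4.6957]
AᵀP(A−BK) = [0.3043 -2.8696; -2.8696 32.4130]
P' = Q + AᵀP(A−BK) = [11.5543 -3.6196; -3.6196 32.6630]
tr(P') = 44.2174

0.3478 -2.5652


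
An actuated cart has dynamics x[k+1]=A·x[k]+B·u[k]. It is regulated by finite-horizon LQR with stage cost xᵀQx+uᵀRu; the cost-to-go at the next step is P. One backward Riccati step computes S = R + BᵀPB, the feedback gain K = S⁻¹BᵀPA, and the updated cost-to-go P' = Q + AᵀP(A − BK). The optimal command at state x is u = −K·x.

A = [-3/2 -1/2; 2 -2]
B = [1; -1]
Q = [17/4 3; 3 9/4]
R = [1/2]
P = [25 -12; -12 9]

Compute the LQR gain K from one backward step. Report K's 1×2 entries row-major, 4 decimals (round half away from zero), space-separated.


-1.6667 0.4017

BᵀP = [37.0000 -21.0000]
S = R + BᵀPB = [1/2] + [58.0000] = [58.5000]
BᵀPA = [-97.5000 23.5000]
K = S⁻¹·BᵀPA = [-1.6667 0.4017]
A−BK = [0.1667 -0.9017; 0.3333 -1.5983]
AᵀP(A−BK) = [1.7500 -2.0833; -2.0833 8.8098]
P' = Q + AᵀP(A−BK) = [6.0000 0.9167; 0.9167 11.0598]
tr(P') = 17.0598


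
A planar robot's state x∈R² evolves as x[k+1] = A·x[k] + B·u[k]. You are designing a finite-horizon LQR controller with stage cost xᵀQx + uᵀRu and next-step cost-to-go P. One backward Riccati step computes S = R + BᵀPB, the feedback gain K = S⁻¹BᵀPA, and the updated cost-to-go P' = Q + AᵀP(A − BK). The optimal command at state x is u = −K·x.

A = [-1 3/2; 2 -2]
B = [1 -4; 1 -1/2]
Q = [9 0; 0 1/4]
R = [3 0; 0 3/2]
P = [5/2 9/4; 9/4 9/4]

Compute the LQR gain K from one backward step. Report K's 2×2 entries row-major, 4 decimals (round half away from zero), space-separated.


0.1328 -0.1152 -0.1234 0.0218

BᵀP = [4.7500 4.5000; -11.1250 -10.1250]
S = R + BᵀPB = [3 0; 0 3/2] + [9.2500 -21.2500; -21.2500 49.5625] = [12.2500 -21.2500; -21.2500 51.0625]
BᵀPA = [4.2500 -1.8750; -9.1250 3.5625]
K = S⁻¹·BᵀPA = [0.1328 -0.1152; -0.1234 0.0218]
A−BK = [-1.6265 1.7025; 1.8054 -1.8739]
AᵀP(A−BK) = [0.8092 -0.8112; -0.8112 0.8312]
P' = Q + AᵀP(A−BK) = [9.8092 -0.8112; -0.8112 1.0812]
tr(P') = 10.8905


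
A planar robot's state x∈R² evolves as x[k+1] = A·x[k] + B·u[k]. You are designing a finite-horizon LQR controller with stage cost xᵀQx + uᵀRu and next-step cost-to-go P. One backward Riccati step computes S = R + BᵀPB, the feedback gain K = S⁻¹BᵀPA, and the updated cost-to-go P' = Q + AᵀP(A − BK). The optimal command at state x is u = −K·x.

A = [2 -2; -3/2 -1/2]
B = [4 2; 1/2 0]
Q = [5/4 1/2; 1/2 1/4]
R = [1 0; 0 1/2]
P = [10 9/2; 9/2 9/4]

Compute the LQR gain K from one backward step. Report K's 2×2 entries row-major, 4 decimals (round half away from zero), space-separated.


BᵀP = [42.2500 19.1250; 20.0000 9.0000]
S = R + BᵀPB = [1 0; 0 1/2] + [178.5625 84.5000; 84.5000 40.0000] = [179.5625 84.5000; 84.5000 40.5000]
BᵀPA = [55.8125 -94.0625; 26.5000 -44.5000]
K = S⁻¹·BᵀPA = [0.1602 -0.3733; 0.3200 -0.3200]
A−BK = [0.7191 0.1330; -1.5801 -0.3134]
AᵀP(A−BK) = [0.6393 -0.0002; -0.0002 0.2133]
P' = Q + AᵀP(A−BK) = [1.8893 0.4998; 0.4998 0.4633]
tr(P') = 2.3525

0.1602 -0.3733 0.3200 -0.3200


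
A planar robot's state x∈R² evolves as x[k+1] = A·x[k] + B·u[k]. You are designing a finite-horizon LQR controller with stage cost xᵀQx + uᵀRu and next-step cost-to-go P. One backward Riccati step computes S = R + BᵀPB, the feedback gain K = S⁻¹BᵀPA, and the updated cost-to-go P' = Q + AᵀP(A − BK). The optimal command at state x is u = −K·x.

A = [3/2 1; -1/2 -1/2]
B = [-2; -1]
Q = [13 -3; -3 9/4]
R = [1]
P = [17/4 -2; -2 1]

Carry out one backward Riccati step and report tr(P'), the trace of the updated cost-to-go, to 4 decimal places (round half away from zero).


17.2386

BᵀP = [-6.5000 3.0000]
S = R + BᵀPB = [1] + [10.0000] = [11.0000]
BᵀPA = [-11.2500 -8.0000]
K = S⁻¹·BᵀPA = [-1.0227 -0.7273]
A−BK = [-0.5455 -0.4545; -1.5227 -1.2273]
AᵀP(A−BK) = [1.3068 0.9432; 0.9432 0.6818]
P' = Q + AᵀP(A−BK) = [14.3068 -2.0568; -2.0568 2.9318]
tr(P') = 17.2386


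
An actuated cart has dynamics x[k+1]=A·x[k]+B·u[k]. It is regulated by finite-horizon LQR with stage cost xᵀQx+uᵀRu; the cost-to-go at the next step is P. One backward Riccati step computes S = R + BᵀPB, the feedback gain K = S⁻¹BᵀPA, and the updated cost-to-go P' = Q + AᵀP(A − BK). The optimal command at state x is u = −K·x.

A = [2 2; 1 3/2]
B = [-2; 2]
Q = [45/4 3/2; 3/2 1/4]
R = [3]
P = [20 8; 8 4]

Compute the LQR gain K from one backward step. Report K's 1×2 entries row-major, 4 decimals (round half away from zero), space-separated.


BᵀP = [-24.0000 -8.0000]
S = R + BᵀPB = [3] + [32.0000] = [35.0000]
BᵀPA = [-56.0000 -60.0000]
K = S⁻¹·BᵀPA = [-1.6000 -1.7143]
A−BK = [-1.2000 -1.4286; 4.2000 4.9286]
AᵀP(A−BK) = [26.4000 30.0000; 30.0000 34.1429]
P' = Q + AᵀP(A−BK) = [37.6500 31.5000; 31.5000 34.3929]
tr(P') = 72.0429

-1.6000 -1.7143


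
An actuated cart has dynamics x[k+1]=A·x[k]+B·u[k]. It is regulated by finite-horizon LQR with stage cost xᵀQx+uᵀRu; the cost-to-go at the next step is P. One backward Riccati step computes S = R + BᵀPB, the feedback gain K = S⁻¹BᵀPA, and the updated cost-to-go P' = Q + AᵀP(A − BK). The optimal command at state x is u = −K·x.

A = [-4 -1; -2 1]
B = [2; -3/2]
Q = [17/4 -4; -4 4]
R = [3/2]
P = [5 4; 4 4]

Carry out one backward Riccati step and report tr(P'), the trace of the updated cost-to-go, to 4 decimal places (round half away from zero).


107.0962

BᵀP = [4.0000 2.0000]
S = R + BᵀPB = [3/2] + [5.0000] = [6.5000]
BᵀPA = [-20.0000 -2.0000]
K = S⁻¹·BᵀPA = [-3.0769 -0.3077]
A−BK = [2.1538 -0.3846; -6.6154 0.5385]
AᵀP(A−BK) = [98.4615 -2.1538; -2.1538 0.3846]
P' = Q + AᵀP(A−BK) = [102.7115 -6.1538; -6.1538 4.3846]
tr(P') = 107.0962


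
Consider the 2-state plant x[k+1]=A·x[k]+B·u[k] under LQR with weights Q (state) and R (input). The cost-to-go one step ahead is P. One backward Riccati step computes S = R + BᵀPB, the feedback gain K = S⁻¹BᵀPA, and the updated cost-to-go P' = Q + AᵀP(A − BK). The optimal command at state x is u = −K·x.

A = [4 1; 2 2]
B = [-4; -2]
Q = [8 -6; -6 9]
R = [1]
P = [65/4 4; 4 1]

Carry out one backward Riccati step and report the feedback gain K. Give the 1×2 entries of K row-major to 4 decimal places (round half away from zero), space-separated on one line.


-0.9970 -0.3313

BᵀP = [-73.0000 -18.0000]
S = R + BᵀPB = [1] + [328.0000] = [329.0000]
BᵀPA = [-328.0000 -109.0000]
K = S⁻¹·BᵀPA = [-0.9970 -0.3313]
A−BK = [0.0122 -0.3252; 0.0061 1.3374]
AᵀP(A−BK) = [0.9970 0.3313; 0.3313 0.1375]
P' = Q + AᵀP(A−BK) = [8.9970 -5.6687; -5.6687 9.1375]
tr(P') = 18.1345


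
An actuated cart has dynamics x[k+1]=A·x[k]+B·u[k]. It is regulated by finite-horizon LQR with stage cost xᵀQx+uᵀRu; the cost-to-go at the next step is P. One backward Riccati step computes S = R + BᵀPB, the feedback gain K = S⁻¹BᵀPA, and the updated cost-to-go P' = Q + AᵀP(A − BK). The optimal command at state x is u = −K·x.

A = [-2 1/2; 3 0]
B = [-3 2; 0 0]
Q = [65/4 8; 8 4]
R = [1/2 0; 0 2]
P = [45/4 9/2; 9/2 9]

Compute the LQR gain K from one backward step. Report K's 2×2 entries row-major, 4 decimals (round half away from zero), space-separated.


0.2389 -0.1493 -0.0398 0.0249

BᵀP = [-33.7500 -13.5000; 22.5000 9.0000]
S = R + BᵀPB = [1/2 0; 0 2] + [101.2500 -67.5000; -67.5000 45.0000] = [101.7500 -67.5000; -67.5000 47.0000]
BᵀPA = [27.0000 -16.8750; -18.0000 11.2500]
K = S⁻¹·BᵀPA = [0.2389 -0.1493; -0.0398 0.0249]
A−BK = [-1.2035 0.0022; 3.0000 0.0000]
AᵀP(A−BK) = [64.8319 -0.0199; -0.0199 0.0124]
P' = Q + AᵀP(A−BK) = [81.0819 7.9801; 7.9801 4.0124]
tr(P') = 85.0943


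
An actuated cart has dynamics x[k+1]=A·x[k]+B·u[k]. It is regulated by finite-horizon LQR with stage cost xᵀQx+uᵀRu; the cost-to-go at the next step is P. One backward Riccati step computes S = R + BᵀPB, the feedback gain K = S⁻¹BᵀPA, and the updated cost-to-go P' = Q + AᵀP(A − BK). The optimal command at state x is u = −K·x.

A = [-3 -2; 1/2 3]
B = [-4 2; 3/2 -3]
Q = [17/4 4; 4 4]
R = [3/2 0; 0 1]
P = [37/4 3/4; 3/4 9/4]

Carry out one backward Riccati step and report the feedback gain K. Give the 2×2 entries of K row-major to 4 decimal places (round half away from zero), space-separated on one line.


BᵀP = [-35.8750 0.3750; 16.2500 -5.2500]
S = R + BᵀPB = [3/2 0; 0 1] + [144.0625 -72.8750; -72.8750 48.2500] = [145.5625 -72.8750; -72.8750 49.2500]
BᵀPA = [107.8125 72.8750; -51.3750 -48.2500]
K = S⁻¹·BᵀPA = [0.8427 0.0392; 0.2037 -0.9217]
A−BK = [-0.0368 0.0002; -0.1528 0.1762]
AᵀP(A−BK) = [1.1801 -0.2037; -0.2037 0.9217]
P' = Q + AᵀP(A−BK) = [5.4301 3.7963; 3.7963 4.9217]
tr(P') = 10.3518

0.8427 0.0392 0.2037 -0.9217


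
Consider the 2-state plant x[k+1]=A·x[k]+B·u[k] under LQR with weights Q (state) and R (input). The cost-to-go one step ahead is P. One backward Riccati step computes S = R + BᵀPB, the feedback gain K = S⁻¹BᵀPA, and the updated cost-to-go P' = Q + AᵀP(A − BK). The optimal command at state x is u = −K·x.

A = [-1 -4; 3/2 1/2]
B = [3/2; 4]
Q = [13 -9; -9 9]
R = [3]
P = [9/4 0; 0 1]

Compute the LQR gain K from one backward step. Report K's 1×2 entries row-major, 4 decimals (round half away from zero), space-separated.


BᵀP = [3.3750 4.0000]
S = R + BᵀPB = [3] + [21.0625] = [24.0625]
BᵀPA = [2.6250 -11.5000]
K = S⁻¹·BᵀPA = [0.1091 -0.4779]
A−BK = [-1.1636 -3.2831; 1.0636 2.4117]
AᵀP(A−BK) = [4.2136 11.0045; 11.0045 30.7539]
P' = Q + AᵀP(A−BK) = [17.2136 2.0045; 2.0045 39.7539]
tr(P') = 56.9675

0.1091 -0.4779


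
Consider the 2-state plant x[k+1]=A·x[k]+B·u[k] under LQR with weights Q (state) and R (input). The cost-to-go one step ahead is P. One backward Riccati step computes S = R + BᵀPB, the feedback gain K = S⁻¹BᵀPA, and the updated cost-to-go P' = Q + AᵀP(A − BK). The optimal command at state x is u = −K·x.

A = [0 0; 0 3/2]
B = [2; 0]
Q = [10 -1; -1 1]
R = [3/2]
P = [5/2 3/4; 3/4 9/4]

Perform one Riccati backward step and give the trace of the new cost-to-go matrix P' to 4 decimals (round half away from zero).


15.6223

BᵀP = [5.0000 1.5000]
S = R + BᵀPB = [3/2] + [10.0000] = [11.5000]
BᵀPA = [0.0000 2.2500]
K = S⁻¹·BᵀPA = [0.0000 0.1957]
A−BK = [0.0000 -0.3913; 0.0000 1.5000]
AᵀP(A−BK) = [0.0000 0.0000; 0.0000 4.6223]
P' = Q + AᵀP(A−BK) = [10.0000 -1.0000; -1.0000 5.6223]
tr(P') = 15.6223


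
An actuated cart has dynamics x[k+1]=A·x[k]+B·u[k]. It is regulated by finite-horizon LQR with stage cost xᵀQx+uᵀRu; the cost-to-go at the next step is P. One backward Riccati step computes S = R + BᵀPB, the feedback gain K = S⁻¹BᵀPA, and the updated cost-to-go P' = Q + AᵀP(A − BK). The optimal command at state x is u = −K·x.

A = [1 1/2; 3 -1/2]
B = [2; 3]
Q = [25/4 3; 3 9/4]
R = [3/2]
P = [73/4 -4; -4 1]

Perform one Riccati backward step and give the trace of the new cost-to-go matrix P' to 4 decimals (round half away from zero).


9.8917

BᵀP = [24.5000 -5.0000]
S = R + BᵀPB = [3/2] + [34.0000] = [35.5000]
BᵀPA = [9.5000 14.7500]
K = S⁻¹·BᵀPA = [0.2676 0.4155]
A−BK = [0.4648 -0.3310; 2.1972 -1.7465]
AᵀP(A−BK) = [0.7077 -0.3222; -0.3222 0.6840]
P' = Q + AᵀP(A−BK) = [6.9577 2.6778; 2.6778 2.9340]
tr(P') = 9.8917


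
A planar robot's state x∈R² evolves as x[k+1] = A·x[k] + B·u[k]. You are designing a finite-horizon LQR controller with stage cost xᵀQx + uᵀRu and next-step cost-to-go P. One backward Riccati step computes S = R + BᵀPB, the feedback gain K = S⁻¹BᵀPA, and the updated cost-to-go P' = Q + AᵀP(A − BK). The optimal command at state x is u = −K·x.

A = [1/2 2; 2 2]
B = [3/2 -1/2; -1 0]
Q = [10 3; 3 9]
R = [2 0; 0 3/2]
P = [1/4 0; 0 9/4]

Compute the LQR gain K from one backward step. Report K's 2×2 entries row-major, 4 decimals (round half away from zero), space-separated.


BᵀP = [0.3750 -2.2500; -0.1250 0.0000]
S = R + BᵀPB = [2 0; 0 3/2] + [2.8125 -0.1875; -0.1875 0.0625] = [4.8125 -0.1875; -0.1875 1.5625]
BᵀPA = [-4.3125 -3.7500; -0.0625 -0.2500]
K = S⁻¹·BᵀPA = [-0.9019 -0.7891; -0.1482 -0.2547]
A−BK = [1.7787 3.0564; 1.0981 1.2109]
AᵀP(A−BK) = [5.1639 5.8309; 5.8309 6.9770]
P' = Q + AᵀP(A−BK) = [15.1639 8.8309; 8.8309 15.9770]
tr(P') = 31.1409

-0.9019 -0.7891 -0.1482 -0.2547


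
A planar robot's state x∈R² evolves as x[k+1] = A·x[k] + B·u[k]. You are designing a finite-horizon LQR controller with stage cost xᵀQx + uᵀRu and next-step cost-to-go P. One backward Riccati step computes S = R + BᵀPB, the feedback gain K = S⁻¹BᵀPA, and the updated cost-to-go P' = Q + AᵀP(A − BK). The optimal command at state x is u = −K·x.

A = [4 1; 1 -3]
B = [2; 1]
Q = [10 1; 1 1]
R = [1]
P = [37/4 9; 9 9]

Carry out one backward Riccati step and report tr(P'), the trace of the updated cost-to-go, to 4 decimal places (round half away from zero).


15.6325

BᵀP = [27.5000 27.0000]
S = R + BᵀPB = [1] + [82.0000] = [83.0000]
BᵀPA = [137.0000 -53.5000]
K = S⁻¹·BᵀPA = [1.6506 -0.6446]
A−BK = [0.6988 2.2892; -0.6506 -2.3554]
AᵀP(A−BK) = [2.8675 -0.6928; -0.6928 1.7651]
P' = Q + AᵀP(A−BK) = [12.8675 0.3072; 0.3072 2.7651]
tr(P') = 15.6325


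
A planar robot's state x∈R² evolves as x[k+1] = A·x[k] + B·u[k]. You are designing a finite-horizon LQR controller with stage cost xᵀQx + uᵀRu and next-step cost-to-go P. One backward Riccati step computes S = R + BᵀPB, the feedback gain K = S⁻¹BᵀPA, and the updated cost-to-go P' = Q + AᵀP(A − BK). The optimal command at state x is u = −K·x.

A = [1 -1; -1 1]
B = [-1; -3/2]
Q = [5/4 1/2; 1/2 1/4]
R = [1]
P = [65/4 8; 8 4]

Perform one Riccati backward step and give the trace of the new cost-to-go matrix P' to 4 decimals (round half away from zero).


BᵀP = [-28.2500 -14.0000]
S = R + BᵀPB = [1] + [49.2500] = [50.2500]
BᵀPA = [-14.2500 14.2500]
K = S⁻¹·BᵀPA = [-0.2836 0.2836]
A−BK = [0.7164 -0.7164; -1.4254 1.4254]
AᵀP(A−BK) = [0.2090 -0.2090; -0.2090 0.2090]
P' = Q + AᵀP(A−BK) = [1.4590 0.2910; 0.2910 0.4590]
tr(P') = 1.9179

1.9179


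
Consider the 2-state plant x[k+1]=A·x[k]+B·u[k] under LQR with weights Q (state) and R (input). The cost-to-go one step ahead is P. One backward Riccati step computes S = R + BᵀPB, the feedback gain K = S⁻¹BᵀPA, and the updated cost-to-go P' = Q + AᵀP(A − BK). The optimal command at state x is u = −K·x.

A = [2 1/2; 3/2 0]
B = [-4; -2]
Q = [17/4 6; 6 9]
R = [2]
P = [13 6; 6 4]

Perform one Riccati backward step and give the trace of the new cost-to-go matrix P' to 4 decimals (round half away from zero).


BᵀP = [-64.0000 -32.0000]
S = R + BᵀPB = [2] + [320.0000] = [322.0000]
BᵀPA = [-176.0000 -32.0000]
K = S⁻¹·BᵀPA = [-0.5466 -0.0994]
A−BK = [-0.1863 0.1025; 0.4068 -0.1988]
AᵀP(A−BK) = [0.8012 0.0093; 0.0093 0.0699]
P' = Q + AᵀP(A−BK) = [5.0512 6.0093; 6.0093 9.0699]
tr(P') = 14.1211

14.1211


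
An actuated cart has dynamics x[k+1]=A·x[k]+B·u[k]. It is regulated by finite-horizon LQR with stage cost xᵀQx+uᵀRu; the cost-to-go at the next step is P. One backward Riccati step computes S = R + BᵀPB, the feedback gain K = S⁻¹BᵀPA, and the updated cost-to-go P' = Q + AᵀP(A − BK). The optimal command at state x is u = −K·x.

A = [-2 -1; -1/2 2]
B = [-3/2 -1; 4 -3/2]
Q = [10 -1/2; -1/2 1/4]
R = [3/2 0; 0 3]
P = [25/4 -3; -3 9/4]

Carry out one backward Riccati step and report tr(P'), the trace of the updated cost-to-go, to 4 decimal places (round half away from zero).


BᵀP = [-21.3750 13.5000; -1.7500 -0.3750]
S = R + BᵀPB = [3/2 0; 0 3] + [86.0625 1.1250; 1.1250 2.3125] = [87.5625 1.1250; 1.1250 5.3125]
BᵀPA = [36.0000 48.3750; 3.6875 1.0000]
K = S⁻¹·BᵀPA = [0.4033 0.5515; 0.6087 0.0714]
A−BK = [-0.7863 -0.1012; -1.2002 -0.0990]
AᵀP(A−BK) = [2.7986 0.6310; 0.6310 0.4976]
P' = Q + AᵀP(A−BK) = [12.7986 0.1310; 0.1310 0.7476]
tr(P') = 13.5462

13.5462


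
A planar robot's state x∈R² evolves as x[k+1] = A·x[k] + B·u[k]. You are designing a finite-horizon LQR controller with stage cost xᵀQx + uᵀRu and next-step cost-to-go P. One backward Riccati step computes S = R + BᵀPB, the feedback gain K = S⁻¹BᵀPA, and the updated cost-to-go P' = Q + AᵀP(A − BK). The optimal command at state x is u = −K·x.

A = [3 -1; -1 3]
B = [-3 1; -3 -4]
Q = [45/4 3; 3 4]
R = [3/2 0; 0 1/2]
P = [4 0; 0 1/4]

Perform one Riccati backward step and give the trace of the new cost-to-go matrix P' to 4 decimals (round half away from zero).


16.6471

BᵀP = [-12.0000 -0.7500; 4.0000 -1.0000]
S = R + BᵀPB = [3/2 0; 0 1/2] + [38.2500 -9.0000; -9.0000 8.0000] = [39.7500 -9.0000; -9.0000 8.5000]
BᵀPA = [-35.2500 9.7500; 13.0000 -7.0000]
K = S⁻¹·BᵀPA = [-0.7109 0.0774; 0.7766 -0.7416]
A−BK = [0.0905 -0.0263; -0.0263 0.2657]
AᵀP(A−BK) = [1.0927 -0.3818; -0.3818 0.3044]
P' = Q + AᵀP(A−BK) = [12.3427 2.6182; 2.6182 4.3044]
tr(P') = 16.6471


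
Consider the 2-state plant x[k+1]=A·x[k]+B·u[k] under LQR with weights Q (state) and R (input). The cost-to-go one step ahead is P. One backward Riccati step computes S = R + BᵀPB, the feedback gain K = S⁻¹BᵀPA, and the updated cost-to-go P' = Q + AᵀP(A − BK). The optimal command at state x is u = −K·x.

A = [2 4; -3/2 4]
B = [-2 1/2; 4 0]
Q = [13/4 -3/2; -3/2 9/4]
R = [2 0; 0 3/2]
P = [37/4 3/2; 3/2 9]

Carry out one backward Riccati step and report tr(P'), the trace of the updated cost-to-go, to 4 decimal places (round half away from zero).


137.6144

BᵀP = [-12.5000 33.0000; 4.6250 0.7500]
S = R + BᵀPB = [2 0; 0 3/2] + [157.0000 -6.2500; -6.2500 2.3125] = [159.0000 -6.2500; -6.2500 3.8125]
BᵀPA = [-74.5000 82.0000; 8.1250 21.5000]
K = S⁻¹·BᵀPA = [-0.4113 0.7882; 1.4569 6.9315]
A−BK = [0.4490 2.1106; 0.1451 0.8473]
AᵀP(A−BK) = [5.7719 25.4018; 25.4018 126.3425]
P' = Q + AᵀP(A−BK) = [9.0219 23.9018; 23.9018 128.5925]
tr(P') = 137.6144


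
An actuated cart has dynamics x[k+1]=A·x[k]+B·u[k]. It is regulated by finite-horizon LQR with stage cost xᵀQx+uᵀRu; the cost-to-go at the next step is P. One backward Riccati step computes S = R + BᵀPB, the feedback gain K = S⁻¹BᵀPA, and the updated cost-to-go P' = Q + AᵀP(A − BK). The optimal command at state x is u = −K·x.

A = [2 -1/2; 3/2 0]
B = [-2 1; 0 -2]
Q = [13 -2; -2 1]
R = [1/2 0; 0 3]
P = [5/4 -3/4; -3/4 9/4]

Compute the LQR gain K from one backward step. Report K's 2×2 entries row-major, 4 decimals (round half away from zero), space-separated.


BᵀP = [-2.5000 1.5000; 2.7500 -5.2500]
S = R + BᵀPB = [1/2 0; 0 3] + [5.0000 -5.5000; -5.5000 13.2500] = [5.5000 -5.5000; -5.5000 16.2500]
BᵀPA = [-2.7500 1.2500; -2.3750 -1.3750]
K = S⁻¹·BᵀPA = [-0.9767 0.2156; -0.4767 -0.0116]
A−BK = [0.5233 -0.0571; 0.5465 -0.0233]
AᵀP(A−BK) = [1.7442 -0.1221; -0.1221 0.0270]
P' = Q + AᵀP(A−BK) = [14.7442 -2.1221; -2.1221 1.0270]
tr(P') = 15.7711

-0.9767 0.2156 -0.4767 -0.0116


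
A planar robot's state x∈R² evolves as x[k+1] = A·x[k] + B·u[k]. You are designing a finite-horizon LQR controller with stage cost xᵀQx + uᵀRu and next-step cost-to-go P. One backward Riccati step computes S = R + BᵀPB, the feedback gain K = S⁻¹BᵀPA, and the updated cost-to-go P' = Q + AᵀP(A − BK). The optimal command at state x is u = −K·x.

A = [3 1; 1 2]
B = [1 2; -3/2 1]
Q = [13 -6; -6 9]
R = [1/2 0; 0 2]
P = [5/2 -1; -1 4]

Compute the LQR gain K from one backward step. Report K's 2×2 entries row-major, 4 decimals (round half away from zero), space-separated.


BᵀP = [4.0000 -7.0000; 4.0000 2.0000]
S = R + BᵀPB = [1/2 0; 0 2] + [14.5000 1.0000; 1.0000 10.0000] = [15.0000 1.0000; 1.0000 12.0000]
BᵀPA = [5.0000 -10.0000; 14.0000 8.0000]
K = S⁻¹·BᵀPA = [0.2570 -0.7151; 1.1453 0.7263]
A−BK = [0.4525 0.2626; 0.2402 0.2011]
AᵀP(A−BK) = [3.1816 1.9078; 1.9078 1.5391]
P' = Q + AᵀP(A−BK) = [16.1816 -4.0922; -4.0922 10.5391]
tr(P') = 26.7207

0.2570 -0.7151 1.1453 0.7263


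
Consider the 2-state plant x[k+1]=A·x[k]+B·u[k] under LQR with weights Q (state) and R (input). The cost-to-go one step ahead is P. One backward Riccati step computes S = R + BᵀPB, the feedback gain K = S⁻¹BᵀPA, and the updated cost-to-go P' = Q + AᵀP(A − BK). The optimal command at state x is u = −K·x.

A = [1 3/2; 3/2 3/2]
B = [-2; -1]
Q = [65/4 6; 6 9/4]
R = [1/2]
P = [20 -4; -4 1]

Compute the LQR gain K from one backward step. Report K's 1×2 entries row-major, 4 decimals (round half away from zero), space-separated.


BᵀP = [-36.0000 7.0000]
S = R + BᵀPB = [1/2] + [65.0000] = [65.5000]
BᵀPA = [-25.5000 -43.5000]
K = S⁻¹·BᵀPA = [-0.3893 -0.6641]
A−BK = [0.2214 0.1718; 1.1107 0.8359]
AᵀP(A−BK) = [0.3225 0.3149; 0.3149 0.3607]
P' = Q + AᵀP(A−BK) = [16.5725 6.3149; 6.3149 2.6107]
tr(P') = 19.1832

-0.3893 -0.6641


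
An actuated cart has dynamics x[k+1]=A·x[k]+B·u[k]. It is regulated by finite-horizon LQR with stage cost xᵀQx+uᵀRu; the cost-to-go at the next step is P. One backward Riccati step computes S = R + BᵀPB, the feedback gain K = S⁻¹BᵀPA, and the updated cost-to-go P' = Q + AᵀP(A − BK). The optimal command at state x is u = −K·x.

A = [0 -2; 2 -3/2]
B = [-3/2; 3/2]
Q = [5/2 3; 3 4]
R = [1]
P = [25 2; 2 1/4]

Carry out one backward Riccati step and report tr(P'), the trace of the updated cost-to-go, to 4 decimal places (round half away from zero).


10.5118

BᵀP = [-34.5000 -2.6250]
S = R + BᵀPB = [1] + [47.8125] = [48.8125]
BᵀPA = [-5.2500 72.9375]
K = S⁻¹·BᵀPA = [-0.1076 1.4942]
A−BK = [-0.1613 0.2414; 2.1613 -3.7414]
AᵀP(A−BK) = [0.4353 -0.9052; -0.9052 3.5765]
P' = Q + AᵀP(A−BK) = [2.9353 2.0948; 2.0948 7.5765]
tr(P') = 10.5118


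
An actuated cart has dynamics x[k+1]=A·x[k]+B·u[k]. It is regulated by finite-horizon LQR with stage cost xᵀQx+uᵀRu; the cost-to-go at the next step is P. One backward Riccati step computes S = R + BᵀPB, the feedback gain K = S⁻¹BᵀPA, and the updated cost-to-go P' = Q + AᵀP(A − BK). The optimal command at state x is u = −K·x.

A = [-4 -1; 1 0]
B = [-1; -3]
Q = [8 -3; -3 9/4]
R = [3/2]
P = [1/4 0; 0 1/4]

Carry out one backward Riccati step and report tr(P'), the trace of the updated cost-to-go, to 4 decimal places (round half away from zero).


BᵀP = [-0.2500 -0.7500]
S = R + BᵀPB = [3/2] + [2.5000] = [4.0000]
BᵀPA = [0.2500 0.2500]
K = S⁻¹·BᵀPA = [0.0625 0.0625]
A−BK = [-3.9375 -0.9375; 1.1875 0.1875]
AᵀP(A−BK) = [4.2344 0.9844; 0.9844 0.2344]
P' = Q + AᵀP(A−BK) = [12.2344 -2.0156; -2.0156 2.4844]
tr(P') = 14.7188

14.7188


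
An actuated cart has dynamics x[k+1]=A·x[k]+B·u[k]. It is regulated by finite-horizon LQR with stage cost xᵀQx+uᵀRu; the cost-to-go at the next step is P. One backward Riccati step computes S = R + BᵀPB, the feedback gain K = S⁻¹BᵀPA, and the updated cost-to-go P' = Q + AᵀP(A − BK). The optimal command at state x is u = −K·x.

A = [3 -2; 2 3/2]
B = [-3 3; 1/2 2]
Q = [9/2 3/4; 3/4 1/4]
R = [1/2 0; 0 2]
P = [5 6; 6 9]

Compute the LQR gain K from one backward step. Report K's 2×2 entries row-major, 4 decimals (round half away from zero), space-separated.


-0.1962 0.9050 0.9074 0.3678

BᵀP = [-12.0000 -13.5000; 27.0000 36.0000]
S = R + BᵀPB = [1/2 0; 0 2] + [29.2500 -63.0000; -63.0000 153.0000] = [29.7500 -63.0000; -63.0000 155.0000]
BᵀPA = [-63.0000 3.7500; 153.0000 0.0000]
K = S⁻¹·BᵀPA = [-0.1962 0.9050; 0.9074 0.3678]
A−BK = [-0.3106 -0.3885; 0.2834 0.3118]
AᵀP(A−BK) = [1.8147 0.7357; 0.7357 0.8562]
P' = Q + AᵀP(A−BK) = [6.3147 1.4857; 1.4857 1.1062]
tr(P') = 7.4209


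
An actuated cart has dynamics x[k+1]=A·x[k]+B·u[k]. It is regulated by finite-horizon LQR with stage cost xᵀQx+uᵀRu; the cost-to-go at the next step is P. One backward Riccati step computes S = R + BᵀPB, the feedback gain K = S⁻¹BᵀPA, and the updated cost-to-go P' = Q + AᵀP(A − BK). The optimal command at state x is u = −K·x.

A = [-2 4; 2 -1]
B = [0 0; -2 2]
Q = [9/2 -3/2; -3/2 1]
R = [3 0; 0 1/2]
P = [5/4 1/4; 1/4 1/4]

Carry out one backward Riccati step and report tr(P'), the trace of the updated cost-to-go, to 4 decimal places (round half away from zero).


BᵀP = [-0.5000 -0.5000; 0.5000 0.5000]
S = R + BᵀPB = [3 0; 0 1/2] + [1.0000 -1.0000; -1.0000 1.0000] = [4.0000 -1.0000; -1.0000 1.5000]
BᵀPA = [0.0000 -1.5000; 0.0000 1.5000]
K = S⁻¹·BᵀPA = [0.0000 -0.1500; 0.0000 0.9000]
A−BK = [-2.0000 4.0000; 2.0000 -3.1000]
AᵀP(A−BK) = [4.0000 -8.0000; -8.0000 16.6750]
P' = Q + AᵀP(A−BK) = [8.5000 -9.5000; -9.5000 17.6750]
tr(P') = 26.1750

26.1750


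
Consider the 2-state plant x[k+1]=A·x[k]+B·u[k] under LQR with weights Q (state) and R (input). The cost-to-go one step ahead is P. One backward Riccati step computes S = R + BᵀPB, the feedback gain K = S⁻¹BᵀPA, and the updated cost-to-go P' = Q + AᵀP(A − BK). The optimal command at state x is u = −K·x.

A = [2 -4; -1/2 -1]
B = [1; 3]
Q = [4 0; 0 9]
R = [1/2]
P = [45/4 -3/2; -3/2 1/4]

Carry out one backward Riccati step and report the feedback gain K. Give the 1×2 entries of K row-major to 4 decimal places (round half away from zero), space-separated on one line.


2.7750 -5.2500

BᵀP = [6.7500 -0.7500]
S = R + BᵀPB = [1/2] + [4.5000] = [5.0000]
BᵀPA = [13.8750 -26.2500]
K = S⁻¹·BᵀPA = [2.7750 -5.2500]
A−BK = [-0.7750 1.2500; -8.8250 14.7500]
AᵀP(A−BK) = [9.5594 -17.0313; -17.0313 30.4375]
P' = Q + AᵀP(A−BK) = [13.5594 -17.0313; -17.0313 39.4375]
tr(P') = 52.9969


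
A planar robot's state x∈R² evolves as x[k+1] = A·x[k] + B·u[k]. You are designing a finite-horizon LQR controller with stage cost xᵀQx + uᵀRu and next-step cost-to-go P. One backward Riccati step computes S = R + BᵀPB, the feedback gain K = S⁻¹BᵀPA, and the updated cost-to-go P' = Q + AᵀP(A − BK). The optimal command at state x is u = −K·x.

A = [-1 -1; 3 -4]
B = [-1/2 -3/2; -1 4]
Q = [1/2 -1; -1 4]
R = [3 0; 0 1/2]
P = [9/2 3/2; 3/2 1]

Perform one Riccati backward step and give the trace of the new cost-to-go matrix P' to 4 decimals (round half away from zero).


17.8999

BᵀP = [-3.7500 -1.7500; -0.7500 1.7500]
S = R + BᵀPB = [3 0; 0 1/2] + [3.6250 -1.3750; -1.3750 8.1250] = [6.6250 -1.3750; -1.3750 8.6250]
BᵀPA = [-1.5000 10.7500; 6.0000 -6.2500]
K = S⁻¹·BᵀPA = [-0.0848 1.5226; 0.6821 -0.4819]
A−BK = [-0.0192 -0.9615; 0.1867 -0.5498]
AᵀP(A−BK) = [0.2800 -0.8247; -0.8247 13.1199]
P' = Q + AᵀP(A−BK) = [0.7800 -1.8247; -1.8247 17.1199]
tr(P') = 17.8999


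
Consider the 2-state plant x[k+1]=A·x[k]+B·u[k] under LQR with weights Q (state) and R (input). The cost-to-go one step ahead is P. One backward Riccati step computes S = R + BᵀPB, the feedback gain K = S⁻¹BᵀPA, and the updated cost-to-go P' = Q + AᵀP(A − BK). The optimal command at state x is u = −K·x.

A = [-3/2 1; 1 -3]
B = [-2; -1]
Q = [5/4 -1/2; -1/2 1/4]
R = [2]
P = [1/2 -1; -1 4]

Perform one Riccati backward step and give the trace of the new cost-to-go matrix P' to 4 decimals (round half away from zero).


BᵀP = [0.0000 -2.0000]
S = R + BᵀPB = [2] + [2.0000] = [4.0000]
BᵀPA = [-2.0000 6.0000]
K = S⁻¹·BᵀPA = [-0.5000 1.5000]
A−BK = [-2.5000 4.0000; 0.5000 -1.5000]
AᵀP(A−BK) = [7.1250 -15.2500; -15.2500 33.5000]
P' = Q + AᵀP(A−BK) = [8.3750 -15.7500; -15.7500 33.7500]
tr(P') = 42.1250

42.1250


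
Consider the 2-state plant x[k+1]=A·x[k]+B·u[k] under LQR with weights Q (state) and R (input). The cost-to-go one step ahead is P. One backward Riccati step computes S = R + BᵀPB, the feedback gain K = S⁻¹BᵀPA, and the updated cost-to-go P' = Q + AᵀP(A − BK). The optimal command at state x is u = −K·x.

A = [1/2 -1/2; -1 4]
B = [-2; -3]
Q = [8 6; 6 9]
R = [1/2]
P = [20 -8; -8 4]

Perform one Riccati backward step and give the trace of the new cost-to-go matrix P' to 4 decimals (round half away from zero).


99.8780

BᵀP = [-16.0000 4.0000]
S = R + BᵀPB = [1/2] + [20.0000] = [20.5000]
BᵀPA = [-12.0000 24.0000]
K = S⁻¹·BᵀPA = [-0.5854 1.1707]
A−BK = [-0.6707 1.8415; -2.7561 7.5122]
AᵀP(A−BK) = [9.9756 -26.9512; -26.9512 72.9024]
P' = Q + AᵀP(A−BK) = [17.9756 -20.9512; -20.9512 81.9024]
tr(P') = 99.8780


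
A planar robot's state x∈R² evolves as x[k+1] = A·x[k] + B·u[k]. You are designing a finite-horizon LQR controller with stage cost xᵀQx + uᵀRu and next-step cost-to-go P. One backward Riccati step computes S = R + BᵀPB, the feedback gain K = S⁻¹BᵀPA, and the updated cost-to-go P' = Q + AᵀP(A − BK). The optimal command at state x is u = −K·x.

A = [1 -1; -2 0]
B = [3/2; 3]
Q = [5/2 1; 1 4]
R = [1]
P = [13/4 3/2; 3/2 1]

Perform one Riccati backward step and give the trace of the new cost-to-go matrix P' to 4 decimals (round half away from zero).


8.1065

BᵀP = [9.3750 5.2500]
S = R + BᵀPB = [1] + [29.8125] = [30.8125]
BᵀPA = [-1.1250 -9.3750]
K = S⁻¹·BᵀPA = [-0.0365 -0.3043]
A−BK = [1.0548 -0.5436; -1.8905 0.9128]
AᵀP(A−BK) = [1.2089 -0.5923; -0.5923 0.3976]
P' = Q + AᵀP(A−BK) = [3.7089 0.4077; 0.4077 4.3976]
tr(P') = 8.1065


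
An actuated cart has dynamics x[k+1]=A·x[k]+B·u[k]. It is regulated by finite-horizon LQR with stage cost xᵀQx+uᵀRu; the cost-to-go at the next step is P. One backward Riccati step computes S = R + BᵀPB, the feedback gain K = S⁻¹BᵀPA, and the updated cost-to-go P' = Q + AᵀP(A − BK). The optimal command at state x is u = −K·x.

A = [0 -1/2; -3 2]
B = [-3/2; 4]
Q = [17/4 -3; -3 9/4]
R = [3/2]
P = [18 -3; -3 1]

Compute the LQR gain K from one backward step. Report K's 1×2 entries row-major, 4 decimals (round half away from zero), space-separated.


BᵀP = [-39.0000 8.5000]
S = R + BᵀPB = [3/2] + [92.5000] = [94.0000]
BᵀPA = [-25.5000 36.5000]
K = S⁻¹·BᵀPA = [-0.2713 0.3883]
A−BK = [-0.4069 0.0824; -1.9149 0.4468]
AᵀP(A−BK) = [2.0824 -0.5984; -0.5984 0.3271]
P' = Q + AᵀP(A−BK) = [6.3324 -3.5984; -3.5984 2.5771]
tr(P') = 8.9096

-0.2713 0.3883


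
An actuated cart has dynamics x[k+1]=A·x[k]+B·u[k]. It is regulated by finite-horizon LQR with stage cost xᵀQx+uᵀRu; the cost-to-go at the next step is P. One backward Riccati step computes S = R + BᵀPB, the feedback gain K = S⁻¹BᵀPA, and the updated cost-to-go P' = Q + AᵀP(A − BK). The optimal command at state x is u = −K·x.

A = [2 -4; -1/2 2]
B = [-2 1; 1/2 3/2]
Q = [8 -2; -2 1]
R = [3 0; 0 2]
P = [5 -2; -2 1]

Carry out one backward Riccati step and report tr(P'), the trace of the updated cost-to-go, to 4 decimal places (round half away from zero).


24.2943

BᵀP = [-11.0000 4.5000; 2.0000 -0.5000]
S = R + BᵀPB = [3 0; 0 2] + [24.2500 -4.2500; -4.2500 1.2500] = [27.2500 -4.2500; -4.2500 3.2500]
BᵀPA = [-24.2500 53.0000; 4.2500 -9.0000]
K = S⁻¹·BᵀPA = [-0.8617 1.9007; 0.1809 -0.2837]
A−BK = [0.0957 0.0851; -0.3404 1.4752]
AᵀP(A−BK) = [2.5851 -5.7021; -5.7021 12.7092]
P' = Q + AᵀP(A−BK) = [10.5851 -7.7021; -7.7021 13.7092]
tr(P') = 24.2943


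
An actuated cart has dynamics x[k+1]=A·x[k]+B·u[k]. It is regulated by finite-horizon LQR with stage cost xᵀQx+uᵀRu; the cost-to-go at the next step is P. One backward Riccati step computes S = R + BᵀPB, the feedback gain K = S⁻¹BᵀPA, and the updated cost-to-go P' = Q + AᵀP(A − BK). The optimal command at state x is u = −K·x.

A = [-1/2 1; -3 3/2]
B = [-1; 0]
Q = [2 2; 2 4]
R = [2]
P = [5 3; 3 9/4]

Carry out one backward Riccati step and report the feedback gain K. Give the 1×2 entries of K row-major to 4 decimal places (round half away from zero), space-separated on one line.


1.6429 -1.3571

BᵀP = [-5.0000 -3.0000]
S = R + BᵀPB = [2] + [5.0000] = [7.0000]
BᵀPA = [11.5000 -9.5000]
K = S⁻¹·BᵀPA = [1.6429 -1.3571]
A−BK = [1.1429 -0.3571; -3.0000 1.5000]
AᵀP(A−BK) = [11.6071 -8.2679; -8.2679 6.1696]
P' = Q + AᵀP(A−BK) = [13.6071 -6.2679; -6.2679 10.1696]
tr(P') = 23.7768


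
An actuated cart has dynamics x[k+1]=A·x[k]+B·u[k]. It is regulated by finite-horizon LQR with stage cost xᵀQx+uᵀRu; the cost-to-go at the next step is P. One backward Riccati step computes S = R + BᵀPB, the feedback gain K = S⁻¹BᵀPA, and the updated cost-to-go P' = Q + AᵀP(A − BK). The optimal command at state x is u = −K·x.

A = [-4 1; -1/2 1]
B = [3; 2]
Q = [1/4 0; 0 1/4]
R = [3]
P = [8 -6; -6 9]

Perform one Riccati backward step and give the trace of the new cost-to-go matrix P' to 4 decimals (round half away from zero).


48.9808

BᵀP = [12.0000 0.0000]
S = R + BᵀPB = [3] + [36.0000] = [39.0000]
BᵀPA = [-48.0000 12.0000]
K = S⁻¹·BᵀPA = [-1.2308 0.3077]
A−BK = [-0.3077 0.0769; 1.9615 0.3846]
AᵀP(A−BK) = [47.1731 5.2692; 5.2692 1.3077]
P' = Q + AᵀP(A−BK) = [47.4231 5.2692; 5.2692 1.5577]
tr(P') = 48.9808


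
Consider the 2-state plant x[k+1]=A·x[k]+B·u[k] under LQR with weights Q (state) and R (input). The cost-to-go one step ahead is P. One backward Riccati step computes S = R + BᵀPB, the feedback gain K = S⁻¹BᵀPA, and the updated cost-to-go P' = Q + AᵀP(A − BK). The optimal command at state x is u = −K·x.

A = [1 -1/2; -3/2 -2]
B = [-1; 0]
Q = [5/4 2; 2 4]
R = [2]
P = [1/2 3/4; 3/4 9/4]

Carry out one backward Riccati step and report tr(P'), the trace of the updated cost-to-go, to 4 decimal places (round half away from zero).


BᵀP = [-0.5000 -0.7500]
S = R + BᵀPB = [2] + [0.5000] = [2.5000]
BᵀPA = [0.6250 1.7500]
K = S⁻¹·BᵀPA = [0.2500 0.7000]
A−BK = [1.2500 0.2000; -1.5000 -2.0000]
AᵀP(A−BK) = [3.1563 5.1250; 5.1250 9.4000]
P' = Q + AᵀP(A−BK) = [4.4063 7.1250; 7.1250 13.4000]
tr(P') = 17.8063

17.8063


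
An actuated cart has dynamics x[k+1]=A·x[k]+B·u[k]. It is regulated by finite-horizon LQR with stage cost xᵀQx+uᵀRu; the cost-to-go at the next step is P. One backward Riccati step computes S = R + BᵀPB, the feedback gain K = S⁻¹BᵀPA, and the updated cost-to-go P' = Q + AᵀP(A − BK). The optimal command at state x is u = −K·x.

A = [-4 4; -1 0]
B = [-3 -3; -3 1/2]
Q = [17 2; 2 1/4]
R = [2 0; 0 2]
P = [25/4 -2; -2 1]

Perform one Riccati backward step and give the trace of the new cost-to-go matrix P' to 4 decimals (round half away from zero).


BᵀP = [-12.7500 3.0000; -19.7500 6.5000]
S = R + BᵀPB = [2 0; 0 2] + [29.2500 39.7500; 39.7500 62.5000] = [31.2500 39.7500; 39.7500 64.5000]
BᵀPA = [48.0000 -51.0000; 72.5000 -79.0000]
K = S⁻¹·BᵀPA = [0.4916 -0.3427; 0.8211 -1.0136]
A−BK = [-0.0620 -0.0689; 0.0643 -0.5212]
AᵀP(A−BK) = [1.8757 -2.0640; -2.0640 2.4474]
P' = Q + AᵀP(A−BK) = [18.8757 -0.0640; -0.0640 2.6974]
tr(P') = 21.5731

21.5731
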